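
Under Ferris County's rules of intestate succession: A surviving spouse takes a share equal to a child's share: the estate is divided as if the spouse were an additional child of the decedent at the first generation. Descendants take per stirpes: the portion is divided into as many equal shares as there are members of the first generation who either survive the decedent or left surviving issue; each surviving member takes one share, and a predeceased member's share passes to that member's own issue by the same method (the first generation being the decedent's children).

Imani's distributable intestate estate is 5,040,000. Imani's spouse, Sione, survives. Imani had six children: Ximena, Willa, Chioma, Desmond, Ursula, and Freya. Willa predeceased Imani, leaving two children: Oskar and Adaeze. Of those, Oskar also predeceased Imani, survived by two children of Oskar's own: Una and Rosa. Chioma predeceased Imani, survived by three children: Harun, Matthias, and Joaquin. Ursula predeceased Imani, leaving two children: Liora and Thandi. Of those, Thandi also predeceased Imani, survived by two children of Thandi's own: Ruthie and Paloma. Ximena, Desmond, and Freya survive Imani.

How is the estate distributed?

Sione: 720,000; Ximena: 720,000; Una: 180,000; Rosa: 180,000; Adaeze: 360,000; Harun: 240,000; Matthias: 240,000; Joaquin: 240,000; Desmond: 720,000; Liora: 360,000; Ruthie: 180,000; Paloma: 180,000; Freya: 720,000

The spouse counts as an additional share at the children's level, so there are 7 primary shares of 720,000. Sione takes one such share (720,000).
The children's combined portion (4,320,000) is divided into 6 shares of 720,000: Ximena, Desmond, and Freya each take 720,000; Willa's 720,000 share passes to Willa's issue; Chioma's 720,000 share passes to Chioma's issue; Ursula's 720,000 share passes to Ursula's issue.
Willa's share (720,000) is divided into 2 shares of 360,000: Adaeze takes 360,000; Oskar's 360,000 share passes to Oskar's issue.
Oskar's share (360,000) is divided into 2 shares of 180,000: Una and Rosa each take 180,000.
Chioma's share (720,000) is divided into 3 shares of 240,000: Harun, Matthias, and Joaquin each take 240,000.
Ursula's share (720,000) is divided into 2 shares of 360,000: Liora takes 360,000; Thandi's 360,000 share passes to Thandi's issue.
Thandi's share (360,000) is divided into 2 shares of 180,000: Ruthie and Paloma each take 180,000.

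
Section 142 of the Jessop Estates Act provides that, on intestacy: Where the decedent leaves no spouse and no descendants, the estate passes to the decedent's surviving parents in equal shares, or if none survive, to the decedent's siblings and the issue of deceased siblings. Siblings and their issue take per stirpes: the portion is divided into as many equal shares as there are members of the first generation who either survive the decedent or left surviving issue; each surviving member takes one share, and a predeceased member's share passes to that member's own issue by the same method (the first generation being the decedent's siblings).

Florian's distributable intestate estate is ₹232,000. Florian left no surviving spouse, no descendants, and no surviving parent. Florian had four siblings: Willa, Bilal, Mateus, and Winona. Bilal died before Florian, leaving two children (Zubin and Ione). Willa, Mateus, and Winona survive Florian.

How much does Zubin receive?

Zubin receives ₹29,000.

The entire ₹232,000 passes to the siblings and their issue.
That amount (₹232,000) is divided into 4 shares of ₹58,000: Willa, Mateus, and Winona each take ₹58,000; Bilal's ₹58,000 share passes to Bilal's issue.
Bilal's share (₹58,000) is divided into 2 shares of ₹29,000: Zubin and Ione each take ₹29,000.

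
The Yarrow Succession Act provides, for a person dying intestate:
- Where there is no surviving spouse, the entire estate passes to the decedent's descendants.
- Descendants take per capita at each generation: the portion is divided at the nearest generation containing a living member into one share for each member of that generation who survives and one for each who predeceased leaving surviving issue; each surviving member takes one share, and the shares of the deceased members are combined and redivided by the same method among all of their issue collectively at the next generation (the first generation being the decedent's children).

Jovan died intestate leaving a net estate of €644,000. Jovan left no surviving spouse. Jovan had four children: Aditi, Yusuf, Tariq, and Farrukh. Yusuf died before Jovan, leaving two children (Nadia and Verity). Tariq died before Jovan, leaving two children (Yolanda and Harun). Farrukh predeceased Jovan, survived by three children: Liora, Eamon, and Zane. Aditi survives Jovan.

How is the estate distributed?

The entire €644,000 passes to the descendants.
That amount (€644,000) is divided at the children's generation into 4 shares of €161,000. Aditi takes €161,000. The 3 shares of the deceased (Yusuf, Tariq, and Farrukh) are combined into a pool of €483,000.
That pool (€483,000) is divided at the grandchildren's generation equally among Nadia, Verity, Yolanda, Harun, Liora, Eamon, and Zane: €69,000 each.

Aditi: €161,000; Nadia: €69,000; Verity: €69,000; Yolanda: €69,000; Harun: €69,000; Liora: €69,000; Eamon: €69,000; Zane: €69,000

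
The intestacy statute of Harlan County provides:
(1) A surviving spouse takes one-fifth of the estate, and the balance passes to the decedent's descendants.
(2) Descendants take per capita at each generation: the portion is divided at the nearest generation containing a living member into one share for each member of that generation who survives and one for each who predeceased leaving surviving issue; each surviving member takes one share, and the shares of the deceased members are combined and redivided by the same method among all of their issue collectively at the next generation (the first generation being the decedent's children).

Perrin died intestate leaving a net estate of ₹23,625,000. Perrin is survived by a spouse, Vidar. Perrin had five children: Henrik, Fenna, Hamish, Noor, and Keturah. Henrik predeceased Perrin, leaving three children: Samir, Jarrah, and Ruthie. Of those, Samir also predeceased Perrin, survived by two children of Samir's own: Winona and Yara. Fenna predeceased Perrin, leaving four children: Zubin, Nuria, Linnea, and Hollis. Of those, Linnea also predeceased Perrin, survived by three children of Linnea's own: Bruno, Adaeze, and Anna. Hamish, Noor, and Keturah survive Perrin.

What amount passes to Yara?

Vidar takes one-fifth of ₹23,625,000 = ₹4,725,000. The remaining ₹18,900,000 passes to the descendants.
The descendants' portion (₹18,900,000) is divided at the children's generation into 5 shares of ₹3,780,000. Hamish, Noor, and Keturah each take ₹3,780,000. The 2 shares of the deceased (Henrik and Fenna) are combined into a pool of ₹7,560,000.
That pool (₹7,560,000) is divided at the grandchildren's generation into 7 shares of ₹1,080,000. Jarrah, Ruthie, Zubin, Nuria, and Hollis each take ₹1,080,000. The 2 shares of the deceased (Samir and Linnea) are combined into a pool of ₹2,160,000.
That pool (₹2,160,000) is divided at the great-grandchildren's generation equally among Winona, Yara, Bruno, Adaeze, and Anna: ₹432,000 each.

Yara receives ₹432,000.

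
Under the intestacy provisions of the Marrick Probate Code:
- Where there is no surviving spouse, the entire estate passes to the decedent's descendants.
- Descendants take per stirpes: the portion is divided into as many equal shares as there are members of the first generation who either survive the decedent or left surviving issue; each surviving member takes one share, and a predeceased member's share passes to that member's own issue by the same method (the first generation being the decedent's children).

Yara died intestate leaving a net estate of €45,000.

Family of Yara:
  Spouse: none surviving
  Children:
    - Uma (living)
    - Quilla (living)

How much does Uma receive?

The entire €45,000 passes to the descendants.
That amount (€45,000) is divided into 2 shares of €22,500: Uma and Quilla each take €22,500.

Uma receives €22,500.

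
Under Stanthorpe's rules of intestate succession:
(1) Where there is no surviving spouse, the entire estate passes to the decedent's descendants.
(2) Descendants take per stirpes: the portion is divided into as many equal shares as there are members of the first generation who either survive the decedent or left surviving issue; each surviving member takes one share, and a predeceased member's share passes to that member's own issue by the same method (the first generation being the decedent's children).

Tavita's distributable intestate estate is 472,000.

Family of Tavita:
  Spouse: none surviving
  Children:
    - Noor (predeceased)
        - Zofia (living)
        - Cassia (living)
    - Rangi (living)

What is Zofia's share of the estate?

The entire 472,000 passes to the descendants.
That amount (472,000) is divided into 2 shares of 236,000: Rangi takes 236,000; Noor's 236,000 share passes to Noor's issue.
Noor's share (236,000) is divided into 2 shares of 118,000: Zofia and Cassia each take 118,000.

Zofia receives 118,000.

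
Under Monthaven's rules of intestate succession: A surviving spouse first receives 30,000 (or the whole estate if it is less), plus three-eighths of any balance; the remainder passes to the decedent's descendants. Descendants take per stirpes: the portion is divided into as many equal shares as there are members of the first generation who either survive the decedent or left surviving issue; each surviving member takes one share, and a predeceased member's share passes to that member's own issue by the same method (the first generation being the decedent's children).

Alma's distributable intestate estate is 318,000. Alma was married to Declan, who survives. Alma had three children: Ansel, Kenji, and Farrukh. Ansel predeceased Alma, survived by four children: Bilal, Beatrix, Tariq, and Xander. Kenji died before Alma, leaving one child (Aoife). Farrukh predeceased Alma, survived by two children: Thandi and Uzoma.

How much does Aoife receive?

Aoife receives 60,000.

Declan first takes 30,000, leaving a balance of 288,000. Declan then takes three-eighths of the balance (108,000), for a total of 138,000. The remaining 180,000 passes to the descendants.
The descendants' portion (180,000) is divided into 3 shares of 60,000: Ansel's 60,000 share passes to Ansel's issue; Kenji's 60,000 share passes to Kenji's issue; Farrukh's 60,000 share passes to Farrukh's issue.
Ansel's share (60,000) is divided into 4 shares of 15,000: Bilal, Beatrix, Tariq, and Xander each take 15,000.
Kenji's share (60,000) passes entirely to Aoife.
Farrukh's share (60,000) is divided into 2 shares of 30,000: Thandi and Uzoma each take 30,000.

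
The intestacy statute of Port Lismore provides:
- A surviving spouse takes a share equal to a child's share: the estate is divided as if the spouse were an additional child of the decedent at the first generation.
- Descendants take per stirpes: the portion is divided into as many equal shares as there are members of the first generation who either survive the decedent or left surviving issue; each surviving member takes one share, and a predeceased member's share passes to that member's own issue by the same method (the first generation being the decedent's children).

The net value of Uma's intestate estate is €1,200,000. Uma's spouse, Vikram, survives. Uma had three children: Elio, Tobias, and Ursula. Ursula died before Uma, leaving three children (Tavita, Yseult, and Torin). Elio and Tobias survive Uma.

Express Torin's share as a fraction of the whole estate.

Torin receives 1/12 of the estate.

The spouse counts as an additional share at the children's level, so there are 4 primary shares of €300,000. Vikram takes one such share (€300,000).
The children's combined portion (€900,000) is divided into 3 shares of €300,000: Elio and Tobias each take €300,000; Ursula's €300,000 share passes to Ursula's issue.
Ursula's share (€300,000) is divided into 3 shares of €100,000: Tavita, Yseult, and Torin each take €100,000.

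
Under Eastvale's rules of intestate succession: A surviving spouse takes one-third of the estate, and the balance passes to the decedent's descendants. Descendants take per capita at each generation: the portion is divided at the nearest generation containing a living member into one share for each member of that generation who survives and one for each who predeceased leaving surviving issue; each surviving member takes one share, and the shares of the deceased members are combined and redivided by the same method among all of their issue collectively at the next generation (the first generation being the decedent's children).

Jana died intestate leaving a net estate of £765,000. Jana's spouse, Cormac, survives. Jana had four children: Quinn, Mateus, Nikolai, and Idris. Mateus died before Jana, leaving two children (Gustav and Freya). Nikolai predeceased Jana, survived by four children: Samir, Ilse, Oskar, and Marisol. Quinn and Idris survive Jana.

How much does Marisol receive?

Marisol receives £42,500.

Cormac takes one-third of £765,000 = £255,000. The remaining £510,000 passes to the descendants.
The descendants' portion (£510,000) is divided at the children's generation into 4 shares of £127,500. Quinn and Idris each take £127,500. The 2 shares of the deceased (Mateus and Nikolai) are combined into a pool of £255,000.
That pool (£255,000) is divided at the grandchildren's generation equally among Gustav, Freya, Samir, Ilse, Oskar, and Marisol: £42,500 each.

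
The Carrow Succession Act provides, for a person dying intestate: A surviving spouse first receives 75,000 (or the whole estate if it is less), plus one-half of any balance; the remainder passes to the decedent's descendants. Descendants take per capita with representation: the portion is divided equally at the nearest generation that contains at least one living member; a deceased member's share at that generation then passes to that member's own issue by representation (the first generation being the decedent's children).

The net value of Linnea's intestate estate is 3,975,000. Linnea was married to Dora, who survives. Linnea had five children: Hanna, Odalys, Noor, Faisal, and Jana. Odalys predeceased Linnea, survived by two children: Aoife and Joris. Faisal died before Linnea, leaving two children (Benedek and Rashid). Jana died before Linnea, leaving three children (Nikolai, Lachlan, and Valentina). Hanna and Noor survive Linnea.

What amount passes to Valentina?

Valentina receives 130,000.

Dora first takes 75,000, leaving a balance of 3,900,000. Dora then takes one-half of the balance (1,950,000), for a total of 2,025,000. The remaining 1,950,000 passes to the descendants.
The descendants' portion (1,950,000) is divided into 5 shares of 390,000: Hanna and Noor each take 390,000; Odalys's 390,000 share passes to Odalys's issue; Faisal's 390,000 share passes to Faisal's issue; Jana's 390,000 share passes to Jana's issue.
Odalys's share (390,000) is divided into 2 shares of 195,000: Aoife and Joris each take 195,000.
Faisal's share (390,000) is divided into 2 shares of 195,000: Benedek and Rashid each take 195,000.
Jana's share (390,000) is divided into 3 shares of 130,000: Nikolai, Lachlan, and Valentina each take 130,000.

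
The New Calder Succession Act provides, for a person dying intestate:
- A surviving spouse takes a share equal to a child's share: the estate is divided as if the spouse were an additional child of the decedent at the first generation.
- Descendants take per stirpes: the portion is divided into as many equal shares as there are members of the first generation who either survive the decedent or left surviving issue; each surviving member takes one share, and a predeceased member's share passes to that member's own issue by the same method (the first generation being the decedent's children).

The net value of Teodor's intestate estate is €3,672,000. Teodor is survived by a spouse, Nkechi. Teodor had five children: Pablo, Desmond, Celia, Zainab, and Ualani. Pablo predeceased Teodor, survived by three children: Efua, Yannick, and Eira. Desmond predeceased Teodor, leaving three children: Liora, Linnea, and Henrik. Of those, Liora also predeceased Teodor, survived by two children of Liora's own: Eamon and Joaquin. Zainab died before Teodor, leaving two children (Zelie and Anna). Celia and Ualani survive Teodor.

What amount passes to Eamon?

Eamon receives €102,000.

The spouse counts as an additional share at the children's level, so there are 6 primary shares of €612,000. Nkechi takes one such share (€612,000).
The children's combined portion (€3,060,000) is divided into 5 shares of €612,000: Celia and Ualani each take €612,000; Pablo's €612,000 share passes to Pablo's issue; Desmond's €612,000 share passes to Desmond's issue; Zainab's €612,000 share passes to Zainab's issue.
Pablo's share (€612,000) is divided into 3 shares of €204,000: Efua, Yannick, and Eira each take €204,000.
Desmond's share (€612,000) is divided into 3 shares of €204,000: Linnea and Henrik each take €204,000; Liora's €204,000 share passes to Liora's issue.
Liora's share (€204,000) is divided into 2 shares of €102,000: Eamon and Joaquin each take €102,000.
Zainab's share (€612,000) is divided into 2 shares of €306,000: Zelie and Anna each take €306,000.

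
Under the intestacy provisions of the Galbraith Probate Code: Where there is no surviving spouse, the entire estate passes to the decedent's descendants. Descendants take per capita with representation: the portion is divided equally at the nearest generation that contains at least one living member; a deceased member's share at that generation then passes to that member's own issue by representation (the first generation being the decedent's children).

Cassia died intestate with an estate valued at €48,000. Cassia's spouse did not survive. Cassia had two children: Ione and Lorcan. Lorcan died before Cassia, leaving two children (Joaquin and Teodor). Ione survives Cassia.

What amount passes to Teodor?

Teodor receives €12,000.

The entire €48,000 passes to the descendants.
That amount (€48,000) is divided into 2 shares of €24,000: Ione takes €24,000; Lorcan's €24,000 share passes to Lorcan's issue.
Lorcan's share (€24,000) is divided into 2 shares of €12,000: Joaquin and Teodor each take €12,000.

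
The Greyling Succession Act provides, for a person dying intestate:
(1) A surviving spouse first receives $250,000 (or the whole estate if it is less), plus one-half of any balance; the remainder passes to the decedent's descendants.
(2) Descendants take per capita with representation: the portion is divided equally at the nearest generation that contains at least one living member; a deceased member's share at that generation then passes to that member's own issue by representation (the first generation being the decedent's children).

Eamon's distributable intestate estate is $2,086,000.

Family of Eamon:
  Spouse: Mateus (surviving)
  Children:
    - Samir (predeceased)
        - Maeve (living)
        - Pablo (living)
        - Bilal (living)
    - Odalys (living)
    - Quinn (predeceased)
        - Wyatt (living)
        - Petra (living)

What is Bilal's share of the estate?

Bilal receives $102,000.

Mateus first takes $250,000, leaving a balance of $1,836,000. Mateus then takes one-half of the balance ($918,000), for a total of $1,168,000. The remaining $918,000 passes to the descendants.
The descendants' portion ($918,000) is divided into 3 shares of $306,000: Odalys takes $306,000; Samir's $306,000 share passes to Samir's issue; Quinn's $306,000 share passes to Quinn's issue.
Samir's share ($306,000) is divided into 3 shares of $102,000: Maeve, Pablo, and Bilal each take $102,000.
Quinn's share ($306,000) is divided into 2 shares of $153,000: Wyatt and Petra each take $153,000.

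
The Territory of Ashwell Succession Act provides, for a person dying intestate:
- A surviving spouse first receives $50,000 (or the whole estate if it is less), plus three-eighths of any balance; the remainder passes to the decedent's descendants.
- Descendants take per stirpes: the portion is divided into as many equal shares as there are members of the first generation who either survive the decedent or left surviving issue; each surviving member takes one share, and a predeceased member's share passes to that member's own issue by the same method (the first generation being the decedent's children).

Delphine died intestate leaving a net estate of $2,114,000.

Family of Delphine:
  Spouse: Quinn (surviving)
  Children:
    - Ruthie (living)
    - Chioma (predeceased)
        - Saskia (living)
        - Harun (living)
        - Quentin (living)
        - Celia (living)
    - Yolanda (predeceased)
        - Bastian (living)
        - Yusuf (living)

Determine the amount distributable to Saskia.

Quinn first takes $50,000, leaving a balance of $2,064,000. Quinn then takes three-eighths of the balance ($774,000), for a total of $824,000. The remaining $1,290,000 passes to the descendants.
The descendants' portion ($1,290,000) is divided into 3 shares of $430,000: Ruthie takes $430,000; Chioma's $430,000 share passes to Chioma's issue; Yolanda's $430,000 share passes to Yolanda's issue.
Chioma's share ($430,000) is divided into 4 shares of $107,500: Saskia, Harun, Quentin, and Celia each take $107,500.
Yolanda's share ($430,000) is divided into 2 shares of $215,000: Bastian and Yusuf each take $215,000.

Saskia receives $107,500.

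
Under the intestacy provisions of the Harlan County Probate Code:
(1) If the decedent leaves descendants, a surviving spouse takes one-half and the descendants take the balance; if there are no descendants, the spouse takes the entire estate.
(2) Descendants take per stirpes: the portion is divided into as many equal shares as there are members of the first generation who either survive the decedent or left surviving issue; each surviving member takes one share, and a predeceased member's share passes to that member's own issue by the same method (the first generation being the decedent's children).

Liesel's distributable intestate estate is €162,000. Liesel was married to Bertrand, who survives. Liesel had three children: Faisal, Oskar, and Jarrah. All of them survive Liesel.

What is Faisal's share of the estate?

Bertrand takes one-half of €162,000 = €81,000. The remaining €81,000 passes to the descendants.
The descendants' portion (€81,000) is divided into 3 shares of €27,000: Faisal, Oskar, and Jarrah each take €27,000.

Faisal receives €27,000.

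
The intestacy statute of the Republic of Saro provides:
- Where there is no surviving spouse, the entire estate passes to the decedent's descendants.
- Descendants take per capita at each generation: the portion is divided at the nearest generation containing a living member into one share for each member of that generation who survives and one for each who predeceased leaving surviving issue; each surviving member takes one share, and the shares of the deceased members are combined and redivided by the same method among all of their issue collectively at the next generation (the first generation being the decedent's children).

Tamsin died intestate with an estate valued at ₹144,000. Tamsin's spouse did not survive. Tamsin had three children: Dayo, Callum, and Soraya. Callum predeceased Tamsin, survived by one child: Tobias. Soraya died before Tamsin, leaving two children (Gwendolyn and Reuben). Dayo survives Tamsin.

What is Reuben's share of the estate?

The entire ₹144,000 passes to the descendants.
That amount (₹144,000) is divided at the children's generation into 3 shares of ₹48,000. Dayo takes ₹48,000. The 2 shares of the deceased (Callum and Soraya) are combined into a pool of ₹96,000.
That pool (₹96,000) is divided at the grandchildren's generation equally among Tobias, Gwendolyn, and Reuben: ₹32,000 each.

Reuben receives ₹32,000.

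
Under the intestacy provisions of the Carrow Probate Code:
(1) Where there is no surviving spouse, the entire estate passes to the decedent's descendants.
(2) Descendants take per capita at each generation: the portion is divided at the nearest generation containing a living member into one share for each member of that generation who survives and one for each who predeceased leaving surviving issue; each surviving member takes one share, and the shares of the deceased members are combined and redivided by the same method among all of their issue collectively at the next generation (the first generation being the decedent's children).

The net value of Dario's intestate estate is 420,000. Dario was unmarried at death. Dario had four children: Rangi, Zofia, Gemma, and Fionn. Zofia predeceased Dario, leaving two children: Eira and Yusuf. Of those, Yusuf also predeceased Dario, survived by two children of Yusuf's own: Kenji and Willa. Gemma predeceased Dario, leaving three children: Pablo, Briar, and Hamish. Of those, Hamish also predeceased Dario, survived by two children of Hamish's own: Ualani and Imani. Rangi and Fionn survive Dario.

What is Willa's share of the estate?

Willa receives 21,000.

The entire 420,000 passes to the descendants.
That amount (420,000) is divided at the children's generation into 4 shares of 105,000. Rangi and Fionn each take 105,000. The 2 shares of the deceased (Zofia and Gemma) are combined into a pool of 210,000.
That pool (210,000) is divided at the grandchildren's generation into 5 shares of 42,000. Eira, Pablo, and Briar each take 42,000. The 2 shares of the deceased (Yusuf and Hamish) are combined into a pool of 84,000.
That pool (84,000) is divided at the great-grandchildren's generation equally among Kenji, Willa, Ualani, and Imani: 21,000 each.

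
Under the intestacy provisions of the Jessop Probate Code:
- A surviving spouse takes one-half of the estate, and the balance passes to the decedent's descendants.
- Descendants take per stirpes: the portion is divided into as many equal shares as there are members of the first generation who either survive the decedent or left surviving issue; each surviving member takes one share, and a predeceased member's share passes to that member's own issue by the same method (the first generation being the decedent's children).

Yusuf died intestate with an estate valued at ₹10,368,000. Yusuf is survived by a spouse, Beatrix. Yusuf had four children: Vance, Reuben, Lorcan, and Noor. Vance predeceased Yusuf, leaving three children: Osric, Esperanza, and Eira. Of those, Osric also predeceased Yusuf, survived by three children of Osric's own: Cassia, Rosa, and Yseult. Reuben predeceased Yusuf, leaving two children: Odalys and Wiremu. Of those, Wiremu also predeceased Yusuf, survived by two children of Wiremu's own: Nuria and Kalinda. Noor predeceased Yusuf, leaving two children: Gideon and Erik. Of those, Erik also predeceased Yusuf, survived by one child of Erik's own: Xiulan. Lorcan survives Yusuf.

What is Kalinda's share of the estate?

Kalinda receives ₹324,000.

Beatrix takes one-half of ₹10,368,000 = ₹5,184,000. The remaining ₹5,184,000 passes to the descendants.
The descendants' portion (₹5,184,000) is divided into 4 shares of ₹1,296,000: Lorcan takes ₹1,296,000; Vance's ₹1,296,000 share passes to Vance's issue; Reuben's ₹1,296,000 share passes to Reuben's issue; Noor's ₹1,296,000 share passes to Noor's issue.
Vance's share (₹1,296,000) is divided into 3 shares of ₹432,000: Esperanza and Eira each take ₹432,000; Osric's ₹432,000 share passes to Osric's issue.
Osric's share (₹432,000) is divided into 3 shares of ₹144,000: Cassia, Rosa, and Yseult each take ₹144,000.
Reuben's share (₹1,296,000) is divided into 2 shares of ₹648,000: Odalys takes ₹648,000; Wiremu's ₹648,000 share passes to Wiremu's issue.
Wiremu's share (₹648,000) is divided into 2 shares of ₹324,000: Nuria and Kalinda each take ₹324,000.
Noor's share (₹1,296,000) is divided into 2 shares of ₹648,000: Gideon takes ₹648,000; Erik's ₹648,000 share passes to Erik's issue.
Erik's share (₹648,000) passes entirely to Xiulan.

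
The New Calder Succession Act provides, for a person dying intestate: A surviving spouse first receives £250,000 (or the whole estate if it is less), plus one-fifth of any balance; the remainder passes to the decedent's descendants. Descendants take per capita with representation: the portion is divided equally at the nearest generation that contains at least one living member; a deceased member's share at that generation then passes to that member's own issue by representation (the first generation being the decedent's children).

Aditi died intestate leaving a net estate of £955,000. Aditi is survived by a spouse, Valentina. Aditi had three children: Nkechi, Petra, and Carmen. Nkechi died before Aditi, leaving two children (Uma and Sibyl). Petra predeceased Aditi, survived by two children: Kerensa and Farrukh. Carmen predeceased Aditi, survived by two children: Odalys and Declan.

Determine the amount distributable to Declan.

Declan receives £94,000.

Valentina first takes £250,000, leaving a balance of £705,000. Valentina then takes one-fifth of the balance (£141,000), for a total of £391,000. The remaining £564,000 passes to the descendants.
No child survives, so the initial division is made at the grandchildren's generation.
The descendants' portion (£564,000) is divided into 6 shares of £94,000: Uma, Sibyl, Kerensa, Farrukh, Odalys, and Declan each take £94,000.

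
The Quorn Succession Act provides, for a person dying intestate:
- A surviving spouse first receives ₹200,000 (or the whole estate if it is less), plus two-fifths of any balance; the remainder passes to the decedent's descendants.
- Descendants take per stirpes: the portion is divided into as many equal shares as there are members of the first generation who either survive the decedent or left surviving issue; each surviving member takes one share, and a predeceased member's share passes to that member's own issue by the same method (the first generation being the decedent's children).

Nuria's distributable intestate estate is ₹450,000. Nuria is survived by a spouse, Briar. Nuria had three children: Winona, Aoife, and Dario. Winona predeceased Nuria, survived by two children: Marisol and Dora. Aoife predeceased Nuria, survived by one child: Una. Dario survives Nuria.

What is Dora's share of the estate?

Dora receives ₹25,000.

Briar first takes ₹200,000, leaving a balance of ₹250,000. Briar then takes two-fifths of the balance (₹100,000), for a total of ₹300,000. The remaining ₹150,000 passes to the descendants.
The descendants' portion (₹150,000) is divided into 3 shares of ₹50,000: Dario takes ₹50,000; Winona's ₹50,000 share passes to Winona's issue; Aoife's ₹50,000 share passes to Aoife's issue.
Winona's share (₹50,000) is divided into 2 shares of ₹25,000: Marisol and Dora each take ₹25,000.
Aoife's share (₹50,000) passes entirely to Una.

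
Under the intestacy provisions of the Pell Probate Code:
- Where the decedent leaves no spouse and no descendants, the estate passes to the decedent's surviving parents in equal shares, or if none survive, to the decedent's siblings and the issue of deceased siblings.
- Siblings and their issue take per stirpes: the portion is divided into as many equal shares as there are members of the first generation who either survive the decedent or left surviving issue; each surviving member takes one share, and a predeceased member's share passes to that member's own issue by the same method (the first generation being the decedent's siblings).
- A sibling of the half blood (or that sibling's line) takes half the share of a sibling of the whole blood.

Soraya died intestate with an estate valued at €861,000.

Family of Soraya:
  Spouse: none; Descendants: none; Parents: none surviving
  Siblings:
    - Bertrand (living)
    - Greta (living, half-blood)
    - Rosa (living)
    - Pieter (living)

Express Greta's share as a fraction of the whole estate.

The entire €861,000 passes to the siblings and their issue.
Counting each half-blood sibling's line as half a unit, there are 7/2 units in €861,000, so one unit is €246,000. Whole-blood lines (Bertrand, Rosa, and Pieter) take €246,000 each; half-blood lines (Greta) take €123,000 each.

Greta receives 1/7 of the estate.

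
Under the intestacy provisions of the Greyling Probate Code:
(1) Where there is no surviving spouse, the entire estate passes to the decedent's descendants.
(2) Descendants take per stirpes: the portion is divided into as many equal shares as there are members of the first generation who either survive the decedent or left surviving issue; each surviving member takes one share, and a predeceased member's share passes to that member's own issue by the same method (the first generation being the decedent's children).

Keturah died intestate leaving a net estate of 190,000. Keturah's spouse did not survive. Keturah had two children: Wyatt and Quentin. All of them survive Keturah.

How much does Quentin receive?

The entire 190,000 passes to the descendants.
That amount (190,000) is divided into 2 shares of 95,000: Wyatt and Quentin each take 95,000.

Quentin receives 95,000.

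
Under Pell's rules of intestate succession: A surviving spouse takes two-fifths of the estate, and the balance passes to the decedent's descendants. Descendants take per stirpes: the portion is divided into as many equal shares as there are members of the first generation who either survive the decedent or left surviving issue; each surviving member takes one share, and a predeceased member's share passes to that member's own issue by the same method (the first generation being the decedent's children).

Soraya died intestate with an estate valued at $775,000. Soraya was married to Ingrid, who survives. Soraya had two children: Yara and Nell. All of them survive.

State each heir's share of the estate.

Ingrid takes two-fifths of $775,000 = $310,000. The remaining $465,000 passes to the descendants.
The descendants' portion ($465,000) is divided into 2 shares of $232,500: Yara and Nell each take $232,500.

Ingrid: $310,000; Yara: $232,500; Nell: $232,500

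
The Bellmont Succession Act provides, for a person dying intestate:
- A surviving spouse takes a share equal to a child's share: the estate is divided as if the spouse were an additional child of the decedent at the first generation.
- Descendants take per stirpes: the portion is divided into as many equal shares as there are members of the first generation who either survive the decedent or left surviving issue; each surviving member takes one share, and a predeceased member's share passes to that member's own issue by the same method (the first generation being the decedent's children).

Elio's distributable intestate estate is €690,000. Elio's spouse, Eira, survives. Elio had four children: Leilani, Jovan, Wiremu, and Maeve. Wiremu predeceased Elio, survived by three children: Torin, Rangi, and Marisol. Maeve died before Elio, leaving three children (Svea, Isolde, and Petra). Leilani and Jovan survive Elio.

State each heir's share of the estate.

The spouse counts as an additional share at the children's level, so there are 5 primary shares of €138,000. Eira takes one such share (€138,000).
The children's combined portion (€552,000) is divided into 4 shares of €138,000: Leilani and Jovan each take €138,000; Wiremu's €138,000 share passes to Wiremu's issue; Maeve's €138,000 share passes to Maeve's issue.
Wiremu's share (€138,000) is divided into 3 shares of €46,000: Torin, Rangi, and Marisol each take €46,000.
Maeve's share (€138,000) is divided into 3 shares of €46,000: Svea, Isolde, and Petra each take €46,000.

Eira: €138,000; Leilani: €138,000; Jovan: €138,000; Torin: €46,000; Rangi: €46,000; Marisol: €46,000; Svea: €46,000; Isolde: €46,000; Petra: €46,000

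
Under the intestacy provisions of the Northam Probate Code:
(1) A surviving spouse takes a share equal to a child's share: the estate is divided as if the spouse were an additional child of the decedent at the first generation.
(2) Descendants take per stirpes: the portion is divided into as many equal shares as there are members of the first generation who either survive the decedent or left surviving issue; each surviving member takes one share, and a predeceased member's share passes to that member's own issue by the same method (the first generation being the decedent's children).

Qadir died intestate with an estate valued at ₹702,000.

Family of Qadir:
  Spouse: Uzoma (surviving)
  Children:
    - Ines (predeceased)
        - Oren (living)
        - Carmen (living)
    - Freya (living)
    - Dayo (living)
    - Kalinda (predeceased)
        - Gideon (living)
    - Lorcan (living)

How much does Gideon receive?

The spouse counts as an additional share at the children's level, so there are 6 primary shares of ₹117,000. Uzoma takes one such share (₹117,000).
The children's combined portion (₹585,000) is divided into 5 shares of ₹117,000: Freya, Dayo, and Lorcan each take ₹117,000; Ines's ₹117,000 share passes to Ines's issue; Kalinda's ₹117,000 share passes to Kalinda's issue.
Ines's share (₹117,000) is divided into 2 shares of ₹58,500: Oren and Carmen each take ₹58,500.
Kalinda's share (₹117,000) passes entirely to Gideon.

Gideon receives ₹117,000.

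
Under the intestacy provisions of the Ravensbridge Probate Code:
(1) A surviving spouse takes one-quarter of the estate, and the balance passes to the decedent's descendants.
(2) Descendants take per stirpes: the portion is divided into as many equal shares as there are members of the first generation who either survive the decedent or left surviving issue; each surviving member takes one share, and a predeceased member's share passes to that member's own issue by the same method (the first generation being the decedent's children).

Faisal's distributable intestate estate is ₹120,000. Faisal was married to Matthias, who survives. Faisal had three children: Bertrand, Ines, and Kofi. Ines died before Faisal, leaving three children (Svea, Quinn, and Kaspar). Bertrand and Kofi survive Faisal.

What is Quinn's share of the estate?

Matthias takes one-quarter of ₹120,000 = ₹30,000. The remaining ₹90,000 passes to the descendants.
The descendants' portion (₹90,000) is divided into 3 shares of ₹30,000: Bertrand and Kofi each take ₹30,000; Ines's ₹30,000 share passes to Ines's issue.
Ines's share (₹30,000) is divided into 3 shares of ₹10,000: Svea, Quinn, and Kaspar each take ₹10,000.

Quinn receives ₹10,000.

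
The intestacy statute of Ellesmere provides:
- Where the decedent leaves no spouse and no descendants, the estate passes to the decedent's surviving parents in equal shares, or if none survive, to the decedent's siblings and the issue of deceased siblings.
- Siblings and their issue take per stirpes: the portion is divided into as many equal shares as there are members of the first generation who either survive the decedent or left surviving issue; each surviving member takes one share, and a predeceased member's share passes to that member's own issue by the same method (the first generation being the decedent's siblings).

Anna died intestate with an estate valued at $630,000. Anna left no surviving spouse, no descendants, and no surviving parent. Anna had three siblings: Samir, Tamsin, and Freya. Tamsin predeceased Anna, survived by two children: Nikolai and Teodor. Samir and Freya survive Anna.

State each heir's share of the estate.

The entire $630,000 passes to the siblings and their issue.
That amount ($630,000) is divided into 3 shares of $210,000: Samir and Freya each take $210,000; Tamsin's $210,000 share passes to Tamsin's issue.
Tamsin's share ($210,000) is divided into 2 shares of $105,000: Nikolai and Teodor each take $105,000.

Samir: $210,000; Nikolai: $105,000; Teodor: $105,000; Freya: $210,000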